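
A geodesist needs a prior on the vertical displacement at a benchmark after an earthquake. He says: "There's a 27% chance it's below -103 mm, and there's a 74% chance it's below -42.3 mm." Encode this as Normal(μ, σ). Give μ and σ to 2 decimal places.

μ = -73.39, σ = 48.32

The p-quantile of Normal(μ,σ) is μ + z_p·σ, with z_{0.27} = -0.6128 and z_{0.74} = 0.6433.
Eliminate σ: μ = (z₂·x₁ − z₁·x₂)/(z₂ − z₁) = (0.6433·-103 − (-0.6128)·-42.3)/1.256 = -73.39.
Then σ = (x₂ − x₁)/(z₂ − z₁) = (-42.3 − -103)/1.256 = 48.32.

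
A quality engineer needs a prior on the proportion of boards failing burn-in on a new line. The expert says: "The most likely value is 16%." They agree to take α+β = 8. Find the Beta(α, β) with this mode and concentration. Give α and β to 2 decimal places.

α = 1.96, β = 6.04

For α,β > 1 the Beta mode is (α−1)/(α+β−2). With α+β = 8, the mode is (α−1)/6.
Set (α−1)/6 = 0.16 → α = 1 + 0.16·6 = 1.96.
β = 8 − α = 6.04.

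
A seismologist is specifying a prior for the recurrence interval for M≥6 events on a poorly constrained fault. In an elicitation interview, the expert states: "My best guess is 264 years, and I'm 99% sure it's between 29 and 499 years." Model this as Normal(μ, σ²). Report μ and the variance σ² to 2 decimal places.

A symmetric 99% interval runs μ ± z·σ with z = 2.576.
Half-width = 235, so σ = 235/2.576 = 91.233 and σ² = 8323.42.
μ is the stated best guess, 264.00.

μ = 264.00, σ² = 8323.42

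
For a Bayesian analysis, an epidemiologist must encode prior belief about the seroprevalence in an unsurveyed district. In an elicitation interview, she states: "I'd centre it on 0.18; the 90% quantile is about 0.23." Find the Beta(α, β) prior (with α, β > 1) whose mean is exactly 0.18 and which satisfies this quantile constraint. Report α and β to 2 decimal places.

With mean 0.18 fixed, write α = 0.18s, β = 0.82s where s = α+β.
Need P(θ < 0.23) = 0.9 under Beta(0.18s, 0.82s). Normal approximation: (q−m)/√(m(1−m)/s) ≈ z_{0.9} = 1.28, so s ≈ 0.18·0.82·(1.28)²/(0.23−0.18)² = 97.0.
At s = 97.0: P(θ<0.23) ≈ 0.895. Adjusting to match 0.9 gives s ≈ 101.35.
So α = 0.18·101.35 ≈ 18.24, β = 0.82·101.35 ≈ 83.10.

α ≈ 18.24, β ≈ 83.10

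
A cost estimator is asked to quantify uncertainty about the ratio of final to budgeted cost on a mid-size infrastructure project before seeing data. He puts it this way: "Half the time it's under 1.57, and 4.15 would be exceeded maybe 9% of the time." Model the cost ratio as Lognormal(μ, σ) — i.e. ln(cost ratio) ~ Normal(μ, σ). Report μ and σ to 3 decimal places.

If T ~ Lognormal(μ,σ) then ln T ~ Normal(μ,σ), so the p-quantile of ln T is μ + z_p·σ.
ln(1.57) = 0.4511 and ln(4.15) = 1.423; z_{0.5} = 0, z_{0.91} = 1.341.
σ = (1.423 − 0.4511)/(1.341 − (0)) = 0.725.
μ = 0.4511 − (0)·0.725 = 0.451.

μ ≈ 0.451, σ ≈ 0.725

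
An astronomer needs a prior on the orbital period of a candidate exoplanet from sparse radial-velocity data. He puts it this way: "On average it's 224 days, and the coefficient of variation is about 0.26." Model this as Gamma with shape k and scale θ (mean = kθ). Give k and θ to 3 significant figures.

For Gamma(k, scale θ): mean = kθ, variance = kθ², so CV = 1/√k.
CV = 0.26, hence k = 1/CV² = 14.8.
Then θ = mean/k = 224/14.8 = 15.1.

k ≈ 14.8, θ ≈ 15.1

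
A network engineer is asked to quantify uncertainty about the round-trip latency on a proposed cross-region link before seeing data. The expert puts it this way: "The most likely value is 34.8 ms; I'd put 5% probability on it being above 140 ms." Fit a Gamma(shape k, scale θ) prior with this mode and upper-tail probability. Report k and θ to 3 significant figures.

Gamma(k,θ) with k>1 has mode (k−1)θ, so θ = 34.8/(k−1).
Need P(X < 140) = 0.95 with θ tied to k this way. Start at k = 2, θ = 34.8: P(X<140) ≈ 0.910.
Too low — raise k to concentrate. Iterating converges to k ≈ 2.3.
Then θ = 34.8/(2.3−1) ≈ 26.8.

k ≈ 2.3, θ ≈ 26.8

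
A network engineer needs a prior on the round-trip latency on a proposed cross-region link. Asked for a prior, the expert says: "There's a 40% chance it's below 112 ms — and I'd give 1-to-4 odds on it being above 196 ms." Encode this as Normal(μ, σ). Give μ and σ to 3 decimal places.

The p-quantile of Normal(μ,σ) is μ + z_p·σ, with z_{0.4} = -0.2533 and z_{0.8} = 0.8416.
Eliminate σ: μ = (z₂·x₁ − z₁·x₂)/(z₂ − z₁) = (0.8416·112 − (-0.2533)·196)/1.095 = 131.435.
Then σ = (x₂ − x₁)/(z₂ − z₁) = (196 − 112)/1.095 = 76.715.

μ = 131.435, σ = 76.715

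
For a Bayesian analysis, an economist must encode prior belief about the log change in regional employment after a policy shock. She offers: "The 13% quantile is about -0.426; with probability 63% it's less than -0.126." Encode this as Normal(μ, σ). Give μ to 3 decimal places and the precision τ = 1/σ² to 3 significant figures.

The p-quantile of Normal(μ,σ) is μ + z_p·σ, with z_{0.13} = -1.126 and z_{0.63} = 0.3319.
Eliminate σ: μ = (z₂·x₁ − z₁·x₂)/(z₂ − z₁) = (0.3319·-0.426 − (-1.126)·-0.126)/1.458 = -0.194.
Then σ = (x₂ − x₁)/(z₂ − z₁) = (-0.126 − -0.426)/1.458 = 0.206.
Precision τ = 1/σ² = 1/0.2057² = 23.6.

μ = -0.194, τ = 23.6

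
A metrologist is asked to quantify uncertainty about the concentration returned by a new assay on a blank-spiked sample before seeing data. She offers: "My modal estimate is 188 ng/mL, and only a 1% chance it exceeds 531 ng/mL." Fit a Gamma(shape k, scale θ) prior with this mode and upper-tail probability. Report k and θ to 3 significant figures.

k ≈ 5.24, θ ≈ 44.4

Gamma(k,θ) with k>1 has mode (k−1)θ, so θ = 188/(k−1).
Need P(X < 531) = 0.99 with θ tied to k this way. Start at k = 2, θ = 188: P(X<531) ≈ 0.773.
Too low — raise k to concentrate. Iterating converges to k ≈ 5.24.
Then θ = 188/(5.24−1) ≈ 44.4.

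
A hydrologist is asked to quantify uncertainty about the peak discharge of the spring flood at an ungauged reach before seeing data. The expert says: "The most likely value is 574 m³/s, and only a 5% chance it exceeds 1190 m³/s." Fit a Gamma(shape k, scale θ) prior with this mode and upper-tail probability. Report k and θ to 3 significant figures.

Gamma(k,θ) with k>1 has mode (k−1)θ, so θ = 574/(k−1).
Need P(X < 1190) = 0.95 with θ tied to k this way. Start at k = 2, θ = 574: P(X<1190) ≈ 0.613.
Too low — raise k to concentrate. Iterating converges to k ≈ 6.2.
Then θ = 574/(6.2−1) ≈ 110.

k ≈ 6.2, θ ≈ 110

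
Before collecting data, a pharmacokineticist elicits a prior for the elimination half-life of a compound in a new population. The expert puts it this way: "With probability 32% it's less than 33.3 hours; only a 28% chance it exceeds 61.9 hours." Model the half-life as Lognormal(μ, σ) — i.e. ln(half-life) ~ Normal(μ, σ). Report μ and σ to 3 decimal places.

μ ≈ 3.782, σ ≈ 0.590

If T ~ Lognormal(μ,σ) then ln T ~ Normal(μ,σ), so the p-quantile of ln T is μ + z_p·σ.
ln(33.3) = 3.506 and ln(61.9) = 4.126; z_{0.32} = -0.4677, z_{0.72} = 0.5828.
σ = (4.126 − 3.506)/(0.5828 − (-0.4677)) = 0.590.
μ = 3.506 − (-0.4677)·0.590 = 3.782.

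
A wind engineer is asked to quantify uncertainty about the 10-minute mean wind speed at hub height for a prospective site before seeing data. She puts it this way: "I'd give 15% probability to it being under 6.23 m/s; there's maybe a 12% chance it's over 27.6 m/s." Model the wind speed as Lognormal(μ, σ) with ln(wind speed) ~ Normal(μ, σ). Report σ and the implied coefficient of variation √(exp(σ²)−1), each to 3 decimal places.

If T ~ Lognormal(μ,σ) then ln T ~ Normal(μ,σ), so the p-quantile of ln T is μ + z_p·σ.
ln(6.23) = 1.829 and ln(27.6) = 3.318; z_{0.15} = -1.036, z_{0.88} = 1.175.
σ = (3.318 − 1.829)/(1.175 − (-1.036)) = 0.673.
μ = 1.829 − (-1.036)·0.673 = 2.527.
CV = √(exp(σ²)−1) = √(exp(0.4530)−1) = 0.757.

σ ≈ 0.673, CV ≈ 0.757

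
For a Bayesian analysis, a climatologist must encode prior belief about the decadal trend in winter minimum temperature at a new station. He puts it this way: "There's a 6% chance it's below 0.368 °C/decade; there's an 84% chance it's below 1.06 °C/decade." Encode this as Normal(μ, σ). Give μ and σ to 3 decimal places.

μ = 0.790, σ = 0.271

The p-quantile of Normal(μ,σ) is μ + z_p·σ, with z_{0.06} = -1.555 and z_{0.84} = 0.9945.
Eliminate σ: μ = (z₂·x₁ − z₁·x₂)/(z₂ − z₁) = (0.9945·0.368 − (-1.555)·1.06)/2.549 = 0.790.
Then σ = (x₂ − x₁)/(z₂ − z₁) = (1.06 − 0.368)/2.549 = 0.271.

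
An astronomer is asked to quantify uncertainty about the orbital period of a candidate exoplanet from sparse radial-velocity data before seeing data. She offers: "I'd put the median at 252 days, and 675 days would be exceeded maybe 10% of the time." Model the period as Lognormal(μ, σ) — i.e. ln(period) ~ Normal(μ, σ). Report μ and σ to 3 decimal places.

If T ~ Lognormal(μ,σ) then ln T ~ Normal(μ,σ), so the p-quantile of ln T is μ + z_p·σ.
ln(252) = 5.529 and ln(675) = 6.515; z_{0.5} = 0, z_{0.9} = 1.282.
σ = (6.515 − 5.529)/(1.282 − (0)) = 0.769.
μ = 5.529 − (0)·0.769 = 5.529.

μ ≈ 5.529, σ ≈ 0.769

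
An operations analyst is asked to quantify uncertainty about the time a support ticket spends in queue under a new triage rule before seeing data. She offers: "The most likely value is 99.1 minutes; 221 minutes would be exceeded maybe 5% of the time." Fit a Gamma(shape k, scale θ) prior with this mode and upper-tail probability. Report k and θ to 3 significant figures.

k ≈ 5.27, θ ≈ 23.2

Gamma(k,θ) with k>1 has mode (k−1)θ, so θ = 99.1/(k−1).
Need P(X < 221) = 0.95 with θ tied to k this way. Start at k = 2, θ = 99.1: P(X<221) ≈ 0.653.
Too low — raise k to concentrate. Iterating converges to k ≈ 5.27.
Then θ = 99.1/(5.27−1) ≈ 23.2.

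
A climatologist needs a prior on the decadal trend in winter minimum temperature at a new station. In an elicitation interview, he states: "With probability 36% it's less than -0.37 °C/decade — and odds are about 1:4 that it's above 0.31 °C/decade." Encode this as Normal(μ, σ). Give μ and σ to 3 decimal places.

μ = -0.167, σ = 0.567

The p-quantile of Normal(μ,σ) is μ + z_p·σ, with z_{0.36} = -0.3585 and z_{0.8} = 0.8416.
Eliminate σ: μ = (z₂·x₁ − z₁·x₂)/(z₂ − z₁) = (0.8416·-0.37 − (-0.3585)·0.31)/1.2 = -0.167.
Then σ = (x₂ − x₁)/(z₂ − z₁) = (0.31 − -0.37)/1.2 = 0.567.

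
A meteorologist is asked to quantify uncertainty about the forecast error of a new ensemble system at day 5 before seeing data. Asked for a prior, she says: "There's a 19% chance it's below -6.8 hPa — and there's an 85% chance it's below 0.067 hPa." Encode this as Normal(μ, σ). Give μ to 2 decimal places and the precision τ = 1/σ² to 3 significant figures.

The p-quantile of Normal(μ,σ) is μ + z_p·σ, with z_{0.19} = -0.8779 and z_{0.85} = 1.036.
Eliminate σ: μ = (z₂·x₁ − z₁·x₂)/(z₂ − z₁) = (1.036·-6.8 − (-0.8779)·0.067)/1.914 = -3.65.
Then σ = (x₂ − x₁)/(z₂ − z₁) = (0.067 − -6.8)/1.914 = 3.59.
Precision τ = 1/σ² = 1/3.587² = 0.0777.

μ = -3.65, τ = 0.0777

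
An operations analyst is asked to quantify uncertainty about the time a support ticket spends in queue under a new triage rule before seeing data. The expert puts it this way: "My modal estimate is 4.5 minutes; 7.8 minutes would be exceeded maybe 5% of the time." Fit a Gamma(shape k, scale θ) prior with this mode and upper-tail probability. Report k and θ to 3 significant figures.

k ≈ 10.2, θ ≈ 0.488

Gamma(k,θ) with k>1 has mode (k−1)θ, so θ = 4.5/(k−1).
Need P(X < 7.8) = 0.95 with θ tied to k this way. Start at k = 2, θ = 4.5: P(X<7.8) ≈ 0.517.
Too low — raise k to concentrate. Iterating converges to k ≈ 10.2.
Then θ = 4.5/(10.2−1) ≈ 0.488.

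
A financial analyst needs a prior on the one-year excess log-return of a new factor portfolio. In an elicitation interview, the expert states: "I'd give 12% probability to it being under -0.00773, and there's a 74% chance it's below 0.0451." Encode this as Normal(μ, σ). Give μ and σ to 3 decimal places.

μ = 0.026, σ = 0.029

The p-quantile of Normal(μ,σ) is μ + z_p·σ, with z_{0.12} = -1.175 and z_{0.74} = 0.6433.
Eliminate σ: μ = (z₂·x₁ − z₁·x₂)/(z₂ − z₁) = (0.6433·-0.00773 − (-1.175)·0.0451)/1.818 = 0.026.
Then σ = (x₂ − x₁)/(z₂ − z₁) = (0.0451 − -0.00773)/1.818 = 0.029.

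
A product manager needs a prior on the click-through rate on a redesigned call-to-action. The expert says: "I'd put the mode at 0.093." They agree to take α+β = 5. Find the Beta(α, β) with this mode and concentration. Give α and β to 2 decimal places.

For α,β > 1 the Beta mode is (α−1)/(α+β−2). With α+β = 5, the mode is (α−1)/3.
Set (α−1)/3 = 0.093 → α = 1 + 0.093·3 = 1.28.
β = 5 − α = 3.72.

α = 1.28, β = 3.72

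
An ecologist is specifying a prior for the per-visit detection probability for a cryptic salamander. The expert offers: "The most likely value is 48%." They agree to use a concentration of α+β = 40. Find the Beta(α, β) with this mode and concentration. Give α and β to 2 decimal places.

α = 19.24, β = 20.76

For α,β > 1 the Beta mode is (α−1)/(α+β−2). With α+β = 40, the mode is (α−1)/38.
Set (α−1)/38 = 0.48 → α = 1 + 0.48·38 = 19.24.
β = 40 − α = 20.76.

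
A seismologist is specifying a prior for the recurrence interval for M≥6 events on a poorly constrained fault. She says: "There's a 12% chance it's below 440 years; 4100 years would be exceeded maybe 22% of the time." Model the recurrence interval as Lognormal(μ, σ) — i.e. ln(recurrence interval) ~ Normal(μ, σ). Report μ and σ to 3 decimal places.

If T ~ Lognormal(μ,σ) then ln T ~ Normal(μ,σ), so the p-quantile of ln T is μ + z_p·σ.
ln(440) = 6.087 and ln(4100) = 8.319; z_{0.12} = -1.175, z_{0.78} = 0.7722.
σ = (8.319 − 6.087)/(0.7722 − (-1.175)) = 1.146.
μ = 6.087 − (-1.175)·1.146 = 7.434.

μ ≈ 7.434, σ ≈ 1.146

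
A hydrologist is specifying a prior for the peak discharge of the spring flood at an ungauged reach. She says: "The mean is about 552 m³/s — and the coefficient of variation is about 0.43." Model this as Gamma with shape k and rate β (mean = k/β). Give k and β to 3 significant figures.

For Gamma(k, rate β): mean = k/β, variance = k/β², so CV = 1/√k.
CV = 0.43, hence k = 1/CV² = 5.41.
Then β = k/mean = 5.41/552 = 0.0098.

k ≈ 5.41, β ≈ 0.0098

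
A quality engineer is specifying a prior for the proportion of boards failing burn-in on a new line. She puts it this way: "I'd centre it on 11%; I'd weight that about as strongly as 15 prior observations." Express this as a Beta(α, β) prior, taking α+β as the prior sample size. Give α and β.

Under the effective-sample-size interpretation, Beta(α, β) has prior mean α/(α+β) and prior sample size α+β.
So α+β = 15 and α/(α+β) = 0.11, giving α = 0.11·15 = 1.65 and β = 15 − 1.65 = 13.35.

α = 1.65, β = 13.35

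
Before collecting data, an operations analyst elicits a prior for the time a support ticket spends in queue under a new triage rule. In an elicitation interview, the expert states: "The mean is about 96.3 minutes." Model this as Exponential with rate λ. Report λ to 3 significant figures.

λ ≈ 0.0104

Exponential mean = 1/λ, so λ = 1/96.3 = 0.0104.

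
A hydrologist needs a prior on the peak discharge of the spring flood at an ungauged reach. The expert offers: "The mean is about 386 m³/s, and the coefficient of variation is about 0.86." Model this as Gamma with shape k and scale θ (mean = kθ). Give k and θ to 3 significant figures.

For Gamma(k, scale θ): mean = kθ, variance = kθ², so CV = 1/√k.
CV = 0.86, hence k = 1/CV² = 1.35.
Then θ = mean/k = 386/1.35 = 285.

k ≈ 1.35, θ ≈ 285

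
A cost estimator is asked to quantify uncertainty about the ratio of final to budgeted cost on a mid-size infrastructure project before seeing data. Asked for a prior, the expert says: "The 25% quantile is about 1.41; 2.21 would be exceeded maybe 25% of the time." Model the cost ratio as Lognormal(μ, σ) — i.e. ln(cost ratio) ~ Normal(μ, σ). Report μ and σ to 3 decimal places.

If T ~ Lognormal(μ,σ) then ln T ~ Normal(μ,σ), so the p-quantile of ln T is μ + z_p·σ.
ln(1.41) = 0.3436 and ln(2.21) = 0.793; z_{0.25} = -0.6745, z_{0.75} = 0.6745.
σ = (0.793 − 0.3436)/(0.6745 − (-0.6745)) = 0.333.
μ = 0.3436 − (-0.6745)·0.333 = 0.568.

μ ≈ 0.568, σ ≈ 0.333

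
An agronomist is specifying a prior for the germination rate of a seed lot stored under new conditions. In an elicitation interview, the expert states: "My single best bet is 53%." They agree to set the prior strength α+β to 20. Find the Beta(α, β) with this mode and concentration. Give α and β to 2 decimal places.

For α,β > 1 the Beta mode is (α−1)/(α+β−2). With α+β = 20, the mode is (α−1)/18.
Set (α−1)/18 = 0.53 → α = 1 + 0.53·18 = 10.54.
β = 20 − α = 9.46.

α = 10.54, β = 9.46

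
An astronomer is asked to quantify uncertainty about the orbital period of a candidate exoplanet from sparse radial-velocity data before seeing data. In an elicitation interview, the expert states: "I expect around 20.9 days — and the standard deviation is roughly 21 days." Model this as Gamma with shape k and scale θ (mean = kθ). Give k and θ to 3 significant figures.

k ≈ 0.99, θ ≈ 21.1

For Gamma(k, scale θ): mean = kθ, variance = kθ², so CV = 1/√k.
CV = SD/mean = 21/20.9 = 1.005, hence k = 1/CV² = 0.99.
Then θ = mean/k = 20.9/0.99 = 21.1.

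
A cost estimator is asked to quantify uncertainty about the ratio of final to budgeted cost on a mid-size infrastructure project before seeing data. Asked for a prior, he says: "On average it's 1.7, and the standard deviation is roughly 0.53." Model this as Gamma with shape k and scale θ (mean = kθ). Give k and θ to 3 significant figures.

k ≈ 10.3, θ ≈ 0.165

For Gamma(k, scale θ): mean = kθ, variance = kθ², so CV = 1/√k.
CV = SD/mean = 0.53/1.7 = 0.3118, hence k = 1/CV² = 10.3.
Then θ = mean/k = 1.7/10.3 = 0.165.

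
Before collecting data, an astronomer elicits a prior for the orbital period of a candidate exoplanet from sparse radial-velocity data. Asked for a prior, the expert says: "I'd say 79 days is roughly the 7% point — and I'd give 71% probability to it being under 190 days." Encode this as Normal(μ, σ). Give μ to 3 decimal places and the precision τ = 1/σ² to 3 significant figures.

The p-quantile of Normal(μ,σ) is μ + z_p·σ, with z_{0.07} = -1.476 and z_{0.71} = 0.5534.
Eliminate σ: μ = (z₂·x₁ − z₁·x₂)/(z₂ − z₁) = (0.5534·79 − (-1.476)·190)/2.029 = 159.729.
Then σ = (x₂ − x₁)/(z₂ − z₁) = (190 − 79)/2.029 = 54.702.
Precision τ = 1/σ² = 1/54.7² = 0.000334.

μ = 159.729, τ = 0.000334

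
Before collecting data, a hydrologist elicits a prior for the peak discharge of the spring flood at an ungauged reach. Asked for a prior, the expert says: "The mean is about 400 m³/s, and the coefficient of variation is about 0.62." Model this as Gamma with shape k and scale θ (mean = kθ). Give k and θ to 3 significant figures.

k ≈ 2.6, θ ≈ 154

For Gamma(k, scale θ): mean = kθ, variance = kθ², so CV = 1/√k.
CV = 0.62, hence k = 1/CV² = 2.6.
Then θ = mean/k = 400/2.6 = 154.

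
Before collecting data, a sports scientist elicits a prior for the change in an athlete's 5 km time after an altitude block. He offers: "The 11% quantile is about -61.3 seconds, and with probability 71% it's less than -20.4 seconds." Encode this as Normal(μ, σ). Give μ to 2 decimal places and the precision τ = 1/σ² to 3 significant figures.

μ = -33.12, τ = 0.00189

For Normal(μ,σ), the p-quantile is μ + z_p·σ. Here z_{0.11} = -1.227, z_{0.71} = 0.5534.
So -61.3 = μ − 1.227σ and -20.4 = μ + 0.5534σ.
Subtracting: σ = (-20.4 − -61.3)/(0.5534 − (-1.227)) = 22.98.
Then μ = -61.3 − (-1.227)·22.98 = -33.12.
Precision τ = 1/σ² = 1/22.98² = 0.00189.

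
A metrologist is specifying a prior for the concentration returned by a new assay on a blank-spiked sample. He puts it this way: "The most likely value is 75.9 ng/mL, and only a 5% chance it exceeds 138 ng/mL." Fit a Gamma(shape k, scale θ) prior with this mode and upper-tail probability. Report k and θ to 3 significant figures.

Gamma(k,θ) with k>1 has mode (k−1)θ, so θ = 75.9/(k−1).
Need P(X < 138) = 0.95 with θ tied to k this way. Start at k = 2, θ = 75.9: P(X<138) ≈ 0.543.
Too low — raise k to concentrate. Iterating converges to k ≈ 8.79.
Then θ = 75.9/(8.79−1) ≈ 9.74.

k ≈ 8.79, θ ≈ 9.74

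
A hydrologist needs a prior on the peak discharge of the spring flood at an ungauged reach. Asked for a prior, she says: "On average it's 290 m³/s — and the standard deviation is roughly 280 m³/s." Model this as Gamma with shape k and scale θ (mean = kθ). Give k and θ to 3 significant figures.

k ≈ 1.07, θ ≈ 270

For Gamma(k, scale θ): mean = kθ, variance = kθ², so CV = 1/√k.
CV = SD/mean = 280/290 = 0.9655, hence k = 1/CV² = 1.07.
Then θ = mean/k = 290/1.07 = 270.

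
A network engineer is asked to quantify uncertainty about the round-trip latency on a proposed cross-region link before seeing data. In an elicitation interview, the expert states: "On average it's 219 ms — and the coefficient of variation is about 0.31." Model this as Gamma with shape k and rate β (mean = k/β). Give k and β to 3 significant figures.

k ≈ 10.4, β ≈ 0.0475

For Gamma(k, rate β): mean = k/β, variance = k/β², so CV = 1/√k.
CV = 0.31, hence k = 1/CV² = 10.4.
Then β = k/mean = 10.4/219 = 0.0475.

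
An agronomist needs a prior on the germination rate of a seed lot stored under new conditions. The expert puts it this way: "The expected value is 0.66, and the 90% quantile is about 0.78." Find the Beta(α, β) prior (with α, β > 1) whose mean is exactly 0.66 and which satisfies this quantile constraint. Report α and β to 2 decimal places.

With mean 0.66 fixed, write α = 0.66s, β = 0.34s where s = α+β.
Need P(θ < 0.78) = 0.9 under Beta(0.66s, 0.34s). Normal approximation: (q−m)/√(m(1−m)/s) ≈ z_{0.9} = 1.28, so s ≈ 0.66·0.34·(1.28)²/(0.78−0.66)² = 25.6.
At s = 25.6: P(θ<0.78) ≈ 0.908. Adjusting to match 0.9 gives s ≈ 23.86.
So α = 0.66·23.86 ≈ 15.75, β = 0.34·23.86 ≈ 8.11.

α ≈ 15.75, β ≈ 8.11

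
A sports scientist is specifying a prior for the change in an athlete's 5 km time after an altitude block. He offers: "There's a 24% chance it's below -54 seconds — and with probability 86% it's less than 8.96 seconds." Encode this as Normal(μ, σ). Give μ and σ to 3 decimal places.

The p-quantile of Normal(μ,σ) is μ + z_p·σ, with z_{0.24} = -0.7063 and z_{0.86} = 1.08.
Eliminate σ: μ = (z₂·x₁ − z₁·x₂)/(z₂ − z₁) = (1.08·-54 − (-0.7063)·8.96)/1.787 = -29.110.
Then σ = (x₂ − x₁)/(z₂ − z₁) = (8.96 − -54)/1.787 = 35.240.

μ = -29.110, σ = 35.240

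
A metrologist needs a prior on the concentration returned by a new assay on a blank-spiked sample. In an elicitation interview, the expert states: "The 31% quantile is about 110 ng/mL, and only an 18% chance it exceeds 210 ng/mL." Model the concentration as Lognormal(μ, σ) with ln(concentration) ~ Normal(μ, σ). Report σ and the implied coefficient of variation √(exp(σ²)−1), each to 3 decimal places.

σ ≈ 0.458, CV ≈ 0.483

If T ~ Lognormal(μ,σ) then ln T ~ Normal(μ,σ), so the p-quantile of ln T is μ + z_p·σ.
ln(110) = 4.7 and ln(210) = 5.347; z_{0.31} = -0.4959, z_{0.82} = 0.9154.
σ = (5.347 − 4.7)/(0.9154 − (-0.4959)) = 0.458.
μ = 4.7 − (-0.4959)·0.458 = 4.928.
CV = √(exp(σ²)−1) = √(exp(0.2100)−1) = 0.483.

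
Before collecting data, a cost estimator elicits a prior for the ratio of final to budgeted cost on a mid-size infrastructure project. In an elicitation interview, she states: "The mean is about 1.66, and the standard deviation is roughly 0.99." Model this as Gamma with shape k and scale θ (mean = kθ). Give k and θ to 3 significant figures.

For Gamma(k, scale θ): mean = kθ, variance = kθ², so CV = 1/√k.
CV = SD/mean = 0.99/1.66 = 0.5964, hence k = 1/CV² = 2.81.
Then θ = mean/k = 1.66/2.81 = 0.59.

k ≈ 2.81, θ ≈ 0.59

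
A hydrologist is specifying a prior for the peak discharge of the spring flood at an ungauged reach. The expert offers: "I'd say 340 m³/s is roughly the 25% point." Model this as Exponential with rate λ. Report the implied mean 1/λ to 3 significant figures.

P(T < 340.0) = 1 − e^(−λ·340.0) = 0.25, so λ = −ln(1−0.25)/340.0 = −ln(0.75)/340.0 = 0.000846.
Mean = 1/λ = 1180 m³/s.

mean ≈ 1180 m³/s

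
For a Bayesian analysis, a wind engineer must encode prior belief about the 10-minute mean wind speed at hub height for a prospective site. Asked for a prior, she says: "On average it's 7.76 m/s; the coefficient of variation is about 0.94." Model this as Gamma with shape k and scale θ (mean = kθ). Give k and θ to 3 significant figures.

k ≈ 1.13, θ ≈ 6.86

For Gamma(k, scale θ): mean = kθ, variance = kθ², so CV = 1/√k.
CV = 0.94, hence k = 1/CV² = 1.13.
Then θ = mean/k = 7.76/1.13 = 6.86.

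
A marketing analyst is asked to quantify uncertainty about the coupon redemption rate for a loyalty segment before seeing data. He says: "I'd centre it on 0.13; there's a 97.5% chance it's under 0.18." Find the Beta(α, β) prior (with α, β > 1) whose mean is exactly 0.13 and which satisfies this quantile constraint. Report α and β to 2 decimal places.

α ≈ 25.85, β ≈ 172.98

With mean 0.13 fixed, write α = 0.13s, β = 0.87s where s = α+β.
Need P(θ < 0.18) = 0.975 under Beta(0.13s, 0.87s). Normal approximation: (q−m)/√(m(1−m)/s) ≈ z_{0.975} = 1.96, so s ≈ 0.13·0.87·(1.96)²/(0.18−0.13)² = 173.8.
At s = 173.8: P(θ<0.18) ≈ 0.967. Adjusting to match 0.975 gives s ≈ 198.83.
So α = 0.13·198.83 ≈ 25.85, β = 0.87·198.83 ≈ 172.98.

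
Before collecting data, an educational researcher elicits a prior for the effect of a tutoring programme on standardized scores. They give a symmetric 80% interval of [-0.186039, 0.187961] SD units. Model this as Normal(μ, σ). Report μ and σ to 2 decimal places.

A symmetric 80% interval runs μ ± z·σ with z = 1.282.
Half-width = 0.187, so σ = 0.187/1.282 = 0.15.
μ is the interval midpoint, 0.00.

μ = 0.00, σ = 0.15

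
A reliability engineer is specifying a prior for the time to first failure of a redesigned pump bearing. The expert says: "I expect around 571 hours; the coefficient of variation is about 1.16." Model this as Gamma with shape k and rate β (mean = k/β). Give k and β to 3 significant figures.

For Gamma(k, rate β): mean = k/β, variance = k/β², so CV = 1/√k.
CV = 1.16, hence k = 1/CV² = 0.743.
Then β = k/mean = 0.743/571 = 0.0013.

k ≈ 0.743, β ≈ 0.0013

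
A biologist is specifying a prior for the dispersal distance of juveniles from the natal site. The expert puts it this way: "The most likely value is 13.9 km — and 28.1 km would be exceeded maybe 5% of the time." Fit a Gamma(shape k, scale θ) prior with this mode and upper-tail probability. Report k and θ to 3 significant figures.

k ≈ 6.59, θ ≈ 2.49

Gamma(k,θ) with k>1 has mode (k−1)θ, so θ = 13.9/(k−1).
Need P(X < 28.1) = 0.95 with θ tied to k this way. Start at k = 2, θ = 13.9: P(X<28.1) ≈ 0.600.
Too low — raise k to concentrate. Iterating converges to k ≈ 6.59.
Then θ = 13.9/(6.59−1) ≈ 2.49.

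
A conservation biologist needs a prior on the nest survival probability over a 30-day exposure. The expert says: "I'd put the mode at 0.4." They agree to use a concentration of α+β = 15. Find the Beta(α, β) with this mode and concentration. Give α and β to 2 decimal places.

For α,β > 1 the Beta mode is (α−1)/(α+β−2). With α+β = 15, the mode is (α−1)/13.
Set (α−1)/13 = 0.4 → α = 1 + 0.4·13 = 6.20.
β = 15 − α = 8.80.

α = 6.20, β = 8.80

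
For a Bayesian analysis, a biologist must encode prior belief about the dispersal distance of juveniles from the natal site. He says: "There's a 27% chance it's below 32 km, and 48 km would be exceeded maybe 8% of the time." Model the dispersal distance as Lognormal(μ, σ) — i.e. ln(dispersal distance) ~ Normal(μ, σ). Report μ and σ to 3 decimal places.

If T ~ Lognormal(μ,σ) then ln T ~ Normal(μ,σ), so the p-quantile of ln T is μ + z_p·σ.
ln(32) = 3.466 and ln(48) = 3.871; z_{0.27} = -0.6128, z_{0.92} = 1.405.
σ = (3.871 − 3.466)/(1.405 − (-0.6128)) = 0.201.
μ = 3.466 − (-0.6128)·0.201 = 3.589.

μ ≈ 3.589, σ ≈ 0.201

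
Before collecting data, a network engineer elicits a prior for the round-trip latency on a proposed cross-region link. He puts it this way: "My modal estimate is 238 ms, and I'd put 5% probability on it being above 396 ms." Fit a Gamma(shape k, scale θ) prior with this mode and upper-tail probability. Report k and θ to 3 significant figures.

k ≈ 11.8, θ ≈ 22.1

Gamma(k,θ) with k>1 has mode (k−1)θ, so θ = 238/(k−1).
Need P(X < 396) = 0.95 with θ tied to k this way. Start at k = 2, θ = 238: P(X<396) ≈ 0.495.
Too low — raise k to concentrate. Iterating converges to k ≈ 11.8.
Then θ = 238/(11.8−1) ≈ 22.1.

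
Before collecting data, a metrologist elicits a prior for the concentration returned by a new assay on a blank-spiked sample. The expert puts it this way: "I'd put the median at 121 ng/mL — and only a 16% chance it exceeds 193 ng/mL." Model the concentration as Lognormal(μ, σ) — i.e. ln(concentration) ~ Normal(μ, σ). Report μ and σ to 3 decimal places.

If T ~ Lognormal(μ,σ) then ln T ~ Normal(μ,σ), so the p-quantile of ln T is μ + z_p·σ.
ln(121) = 4.796 and ln(193) = 5.263; z_{0.5} = 0, z_{0.84} = 0.9945.
σ = (5.263 − 4.796)/(0.9945 − (0)) = 0.470.
μ = 4.796 − (0)·0.470 = 4.796.

μ ≈ 4.796, σ ≈ 0.470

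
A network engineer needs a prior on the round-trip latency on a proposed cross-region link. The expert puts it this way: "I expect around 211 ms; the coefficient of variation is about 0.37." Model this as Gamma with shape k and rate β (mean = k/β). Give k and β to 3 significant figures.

For Gamma(k, rate β): mean = k/β, variance = k/β², so CV = 1/√k.
CV = 0.37, hence k = 1/CV² = 7.3.
Then β = k/mean = 7.3/211 = 0.0346.

k ≈ 7.3, β ≈ 0.0346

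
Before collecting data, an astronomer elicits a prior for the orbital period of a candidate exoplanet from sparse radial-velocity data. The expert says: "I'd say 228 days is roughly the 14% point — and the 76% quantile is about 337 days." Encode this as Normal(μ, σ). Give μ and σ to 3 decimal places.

μ = 293.909, σ = 61.009

The p-quantile of Normal(μ,σ) is μ + z_p·σ, with z_{0.14} = -1.08 and z_{0.76} = 0.7063.
Eliminate σ: μ = (z₂·x₁ − z₁·x₂)/(z₂ − z₁) = (0.7063·228 − (-1.08)·337)/1.787 = 293.909.
Then σ = (x₂ − x₁)/(z₂ − z₁) = (337 − 228)/1.787 = 61.009.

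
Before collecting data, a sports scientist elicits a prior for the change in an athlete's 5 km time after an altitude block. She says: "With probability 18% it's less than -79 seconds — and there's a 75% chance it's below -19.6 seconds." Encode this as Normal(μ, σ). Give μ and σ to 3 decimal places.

μ = -44.800, σ = 37.362

The p-quantile of Normal(μ,σ) is μ + z_p·σ, with z_{0.18} = -0.9154 and z_{0.75} = 0.6745.
Eliminate σ: μ = (z₂·x₁ − z₁·x₂)/(z₂ − z₁) = (0.6745·-79 − (-0.9154)·-19.6)/1.59 = -44.800.
Then σ = (x₂ − x₁)/(z₂ − z₁) = (-19.6 − -79)/1.59 = 37.362.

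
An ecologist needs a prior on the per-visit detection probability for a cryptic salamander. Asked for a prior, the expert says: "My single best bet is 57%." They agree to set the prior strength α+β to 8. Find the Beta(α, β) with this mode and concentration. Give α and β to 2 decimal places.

α = 4.42, β = 3.58

For α,β > 1 the Beta mode is (α−1)/(α+β−2). With α+β = 8, the mode is (α−1)/6.
Set (α−1)/6 = 0.57 → α = 1 + 0.57·6 = 4.42.
β = 8 − α = 3.58.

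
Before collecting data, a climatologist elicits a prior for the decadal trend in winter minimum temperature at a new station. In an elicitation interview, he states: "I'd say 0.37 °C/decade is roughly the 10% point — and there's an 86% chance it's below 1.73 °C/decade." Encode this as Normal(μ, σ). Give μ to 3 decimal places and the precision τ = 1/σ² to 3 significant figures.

For Normal(μ,σ), the p-quantile is μ + z_p·σ. Here z_{0.1} = -1.282, z_{0.86} = 1.08.
So 0.37 = μ − 1.282σ and 1.73 = μ + 1.08σ.
Subtracting: σ = (1.73 − 0.37)/(1.08 − (-1.282)) = 0.576.
Then μ = 0.37 − (-1.282)·0.576 = 1.108.
Precision τ = 1/σ² = 1/0.5758² = 3.02.

μ = 1.108, τ = 3.02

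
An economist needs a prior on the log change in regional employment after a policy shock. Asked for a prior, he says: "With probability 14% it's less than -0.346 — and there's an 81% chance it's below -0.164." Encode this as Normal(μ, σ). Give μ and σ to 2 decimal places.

μ = -0.25, σ = 0.09

For Normal(μ,σ), the p-quantile is μ + z_p·σ. Here z_{0.14} = -1.08, z_{0.81} = 0.8779.
So -0.346 = μ − 1.08σ and -0.164 = μ + 0.8779σ.
Subtracting: σ = (-0.164 − -0.346)/(0.8779 − (-1.08)) = 0.09.
Then μ = -0.346 − (-1.08)·0.09 = -0.25.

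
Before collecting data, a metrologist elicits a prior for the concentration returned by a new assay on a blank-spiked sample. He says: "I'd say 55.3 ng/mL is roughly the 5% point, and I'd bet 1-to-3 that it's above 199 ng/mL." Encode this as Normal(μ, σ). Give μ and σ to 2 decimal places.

μ = 157.21, σ = 61.96

The p-quantile of Normal(μ,σ) is μ + z_p·σ, with z_{0.05} = -1.645 and z_{0.75} = 0.6745.
Eliminate σ: μ = (z₂·x₁ − z₁·x₂)/(z₂ − z₁) = (0.6745·55.3 − (-1.645)·199)/2.319 = 157.21.
Then σ = (x₂ − x₁)/(z₂ − z₁) = (199 − 55.3)/2.319 = 61.96.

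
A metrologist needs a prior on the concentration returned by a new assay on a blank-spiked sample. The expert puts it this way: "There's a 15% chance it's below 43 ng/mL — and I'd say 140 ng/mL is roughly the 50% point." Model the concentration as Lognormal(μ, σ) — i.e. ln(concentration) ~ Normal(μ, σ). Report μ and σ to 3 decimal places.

If T ~ Lognormal(μ,σ) then ln T ~ Normal(μ,σ), so the p-quantile of ln T is μ + z_p·σ.
ln(43) = 3.761 and ln(140) = 4.942; z_{0.15} = -1.036, z_{0.5} = 0.
σ = (4.942 − 3.761)/(0 − (-1.036)) = 1.139.
μ = 3.761 − (-1.036)·1.139 = 4.942.

μ ≈ 4.942, σ ≈ 1.139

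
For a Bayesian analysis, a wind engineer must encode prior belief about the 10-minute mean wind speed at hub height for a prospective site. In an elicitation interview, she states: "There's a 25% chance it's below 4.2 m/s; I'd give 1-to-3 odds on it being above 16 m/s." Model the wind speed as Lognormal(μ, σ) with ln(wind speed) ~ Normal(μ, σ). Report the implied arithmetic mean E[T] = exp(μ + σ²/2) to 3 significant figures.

If T ~ Lognormal(μ,σ) then ln T ~ Normal(μ,σ), so the p-quantile of ln T is μ + z_p·σ.
ln(4.2) = 1.435 and ln(16) = 2.773; z_{0.25} = -0.6745, z_{0.75} = 0.6745.
σ = (2.773 − 1.435)/(0.6745 − (-0.6745)) = 0.991.
μ = 1.435 − (-0.6745)·0.991 = 2.104.
E[T] = exp(μ + σ²/2) = exp(2.104 + 0.4915) = 13.4 m/s.

E[T] ≈ 13.4 m/s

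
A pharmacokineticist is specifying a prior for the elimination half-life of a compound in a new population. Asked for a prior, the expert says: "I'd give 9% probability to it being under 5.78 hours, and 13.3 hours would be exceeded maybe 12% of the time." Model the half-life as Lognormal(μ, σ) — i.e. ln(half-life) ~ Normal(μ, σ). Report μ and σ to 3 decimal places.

If T ~ Lognormal(μ,σ) then ln T ~ Normal(μ,σ), so the p-quantile of ln T is μ + z_p·σ.
ln(5.78) = 1.754 and ln(13.3) = 2.588; z_{0.09} = -1.341, z_{0.88} = 1.175.
σ = (2.588 − 1.754)/(1.175 − (-1.341)) = 0.331.
μ = 1.754 − (-1.341)·0.331 = 2.199.

μ ≈ 2.199, σ ≈ 0.331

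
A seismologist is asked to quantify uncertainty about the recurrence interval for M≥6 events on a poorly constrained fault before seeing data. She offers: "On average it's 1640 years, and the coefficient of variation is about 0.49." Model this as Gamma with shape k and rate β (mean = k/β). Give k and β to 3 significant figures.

k ≈ 4.16, β ≈ 0.00254

For Gamma(k, rate β): mean = k/β, variance = k/β², so CV = 1/√k.
CV = 0.49, hence k = 1/CV² = 4.16.
Then β = k/mean = 4.16/1640 = 0.00254.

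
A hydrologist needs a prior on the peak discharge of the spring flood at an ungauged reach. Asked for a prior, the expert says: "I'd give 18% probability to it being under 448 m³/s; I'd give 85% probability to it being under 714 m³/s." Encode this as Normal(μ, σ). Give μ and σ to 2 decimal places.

μ = 572.75, σ = 136.28

The p-quantile of Normal(μ,σ) is μ + z_p·σ, with z_{0.18} = -0.9154 and z_{0.85} = 1.036.
Eliminate σ: μ = (z₂·x₁ − z₁·x₂)/(z₂ − z₁) = (1.036·448 − (-0.9154)·714)/1.952 = 572.75.
Then σ = (x₂ − x₁)/(z₂ − z₁) = (714 − 448)/1.952 = 136.28.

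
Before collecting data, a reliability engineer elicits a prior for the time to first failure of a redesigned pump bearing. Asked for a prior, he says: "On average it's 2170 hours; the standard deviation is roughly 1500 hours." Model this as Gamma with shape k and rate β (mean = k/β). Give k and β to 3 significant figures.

k ≈ 2.09, β ≈ 0.000964

For Gamma(k, rate β): mean = k/β, variance = k/β², so CV = 1/√k.
CV = SD/mean = 1500/2170 = 0.6912, hence k = 1/CV² = 2.09.
Then β = k/mean = 2.09/2170 = 0.000964.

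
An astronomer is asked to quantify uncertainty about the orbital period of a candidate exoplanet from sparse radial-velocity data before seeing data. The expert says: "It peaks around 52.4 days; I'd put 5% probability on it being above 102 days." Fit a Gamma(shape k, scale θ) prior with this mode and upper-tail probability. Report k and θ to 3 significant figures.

Gamma(k,θ) with k>1 has mode (k−1)θ, so θ = 52.4/(k−1).
Need P(X < 102) = 0.95 with θ tied to k this way. Start at k = 2, θ = 52.4: P(X<102) ≈ 0.579.
Too low — raise k to concentrate. Iterating converges to k ≈ 7.26.
Then θ = 52.4/(7.26−1) ≈ 8.37.

k ≈ 7.26, θ ≈ 8.37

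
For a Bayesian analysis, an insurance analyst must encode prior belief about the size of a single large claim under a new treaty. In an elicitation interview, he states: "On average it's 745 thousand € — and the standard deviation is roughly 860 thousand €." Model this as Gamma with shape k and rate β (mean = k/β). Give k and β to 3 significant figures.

k ≈ 0.75, β ≈ 0.00101

For Gamma(k, rate β): mean = k/β, variance = k/β², so CV = 1/√k.
CV = SD/mean = 860/745 = 1.154, hence k = 1/CV² = 0.75.
Then β = k/mean = 0.75/745 = 0.00101.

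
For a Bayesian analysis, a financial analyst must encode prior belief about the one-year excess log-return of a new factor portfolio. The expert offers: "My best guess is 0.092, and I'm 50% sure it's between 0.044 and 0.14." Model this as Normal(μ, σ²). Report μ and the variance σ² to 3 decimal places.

μ = 0.092, σ² = 0.005

A symmetric 50% interval runs μ ± z·σ with z = 0.6745.
Half-width = 0.048, so σ = 0.048/0.6745 = 0.0712 and σ² = 0.005.
μ is the stated best guess, 0.092.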